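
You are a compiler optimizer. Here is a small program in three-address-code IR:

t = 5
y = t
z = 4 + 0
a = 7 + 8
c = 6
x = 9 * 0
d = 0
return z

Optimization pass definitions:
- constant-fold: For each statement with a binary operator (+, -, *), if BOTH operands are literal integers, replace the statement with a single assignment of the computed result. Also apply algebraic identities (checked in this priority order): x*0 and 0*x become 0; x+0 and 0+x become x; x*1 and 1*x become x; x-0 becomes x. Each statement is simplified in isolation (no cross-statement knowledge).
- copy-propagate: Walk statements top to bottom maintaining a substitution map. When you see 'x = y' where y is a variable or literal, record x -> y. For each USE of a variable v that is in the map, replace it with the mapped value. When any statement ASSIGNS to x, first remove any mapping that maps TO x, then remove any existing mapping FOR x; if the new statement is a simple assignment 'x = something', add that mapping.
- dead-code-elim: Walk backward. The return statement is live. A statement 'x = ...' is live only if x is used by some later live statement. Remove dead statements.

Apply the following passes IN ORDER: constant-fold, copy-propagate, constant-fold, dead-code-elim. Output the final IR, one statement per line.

Answer: return 4

Derivation:
Initial IR:
  t = 5
  y = t
  z = 4 + 0
  a = 7 + 8
  c = 6
  x = 9 * 0
  d = 0
  return z
After constant-fold (8 stmts):
  t = 5
  y = t
  z = 4
  a = 15
  c = 6
  x = 0
  d = 0
  return z
After copy-propagate (8 stmts):
  t = 5
  y = 5
  z = 4
  a = 15
  c = 6
  x = 0
  d = 0
  return 4
After constant-fold (8 stmts):
  t = 5
  y = 5
  z = 4
  a = 15
  c = 6
  x = 0
  d = 0
  return 4
After dead-code-elim (1 stmts):
  return 4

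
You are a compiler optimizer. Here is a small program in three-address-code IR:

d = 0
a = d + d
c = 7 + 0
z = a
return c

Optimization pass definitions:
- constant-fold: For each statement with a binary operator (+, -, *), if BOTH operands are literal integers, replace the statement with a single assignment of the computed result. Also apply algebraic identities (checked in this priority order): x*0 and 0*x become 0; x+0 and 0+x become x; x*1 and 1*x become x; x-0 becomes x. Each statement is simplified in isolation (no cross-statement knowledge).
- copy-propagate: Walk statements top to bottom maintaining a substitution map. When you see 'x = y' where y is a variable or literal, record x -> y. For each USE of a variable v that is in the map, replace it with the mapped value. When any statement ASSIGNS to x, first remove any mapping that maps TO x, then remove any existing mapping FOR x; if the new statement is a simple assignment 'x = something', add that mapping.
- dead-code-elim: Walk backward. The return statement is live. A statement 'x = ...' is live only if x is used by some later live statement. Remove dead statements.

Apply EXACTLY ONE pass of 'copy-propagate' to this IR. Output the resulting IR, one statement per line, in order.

Answer: d = 0
a = 0 + 0
c = 7 + 0
z = a
return c

Derivation:
Applying copy-propagate statement-by-statement:
  [1] d = 0  (unchanged)
  [2] a = d + d  -> a = 0 + 0
  [3] c = 7 + 0  (unchanged)
  [4] z = a  (unchanged)
  [5] return c  (unchanged)
Result (5 stmts):
  d = 0
  a = 0 + 0
  c = 7 + 0
  z = a
  return c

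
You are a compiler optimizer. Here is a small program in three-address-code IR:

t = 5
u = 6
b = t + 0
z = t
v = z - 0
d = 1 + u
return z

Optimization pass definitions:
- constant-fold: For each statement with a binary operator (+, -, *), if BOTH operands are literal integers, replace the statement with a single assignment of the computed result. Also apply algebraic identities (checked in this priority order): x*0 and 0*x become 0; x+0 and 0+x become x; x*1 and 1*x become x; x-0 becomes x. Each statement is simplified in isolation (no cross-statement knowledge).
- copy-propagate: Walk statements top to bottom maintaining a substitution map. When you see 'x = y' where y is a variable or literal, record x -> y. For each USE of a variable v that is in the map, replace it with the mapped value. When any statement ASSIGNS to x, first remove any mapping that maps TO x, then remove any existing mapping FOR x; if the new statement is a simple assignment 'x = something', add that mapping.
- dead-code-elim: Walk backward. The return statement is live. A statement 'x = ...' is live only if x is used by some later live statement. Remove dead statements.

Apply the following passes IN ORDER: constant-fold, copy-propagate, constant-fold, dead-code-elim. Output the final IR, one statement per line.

Answer: return 5

Derivation:
Initial IR:
  t = 5
  u = 6
  b = t + 0
  z = t
  v = z - 0
  d = 1 + u
  return z
After constant-fold (7 stmts):
  t = 5
  u = 6
  b = t
  z = t
  v = z
  d = 1 + u
  return z
After copy-propagate (7 stmts):
  t = 5
  u = 6
  b = 5
  z = 5
  v = 5
  d = 1 + 6
  return 5
After constant-fold (7 stmts):
  t = 5
  u = 6
  b = 5
  z = 5
  v = 5
  d = 7
  return 5
After dead-code-elim (1 stmts):
  return 5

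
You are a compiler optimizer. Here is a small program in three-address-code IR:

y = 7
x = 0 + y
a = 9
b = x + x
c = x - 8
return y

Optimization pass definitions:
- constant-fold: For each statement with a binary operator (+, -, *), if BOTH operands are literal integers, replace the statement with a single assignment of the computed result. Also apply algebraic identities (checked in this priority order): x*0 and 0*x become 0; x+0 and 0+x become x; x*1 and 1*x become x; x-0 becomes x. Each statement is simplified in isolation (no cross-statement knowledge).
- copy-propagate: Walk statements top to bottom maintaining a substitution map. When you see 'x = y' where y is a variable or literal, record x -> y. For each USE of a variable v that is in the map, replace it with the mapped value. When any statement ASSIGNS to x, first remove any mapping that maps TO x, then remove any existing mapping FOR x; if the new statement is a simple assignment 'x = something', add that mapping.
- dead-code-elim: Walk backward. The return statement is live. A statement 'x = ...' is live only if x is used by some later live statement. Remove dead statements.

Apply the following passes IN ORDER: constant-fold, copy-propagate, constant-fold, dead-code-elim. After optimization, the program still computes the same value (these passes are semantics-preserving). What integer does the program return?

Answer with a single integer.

Answer: 7

Derivation:
Initial IR:
  y = 7
  x = 0 + y
  a = 9
  b = x + x
  c = x - 8
  return y
After constant-fold (6 stmts):
  y = 7
  x = y
  a = 9
  b = x + x
  c = x - 8
  return y
After copy-propagate (6 stmts):
  y = 7
  x = 7
  a = 9
  b = 7 + 7
  c = 7 - 8
  return 7
After constant-fold (6 stmts):
  y = 7
  x = 7
  a = 9
  b = 14
  c = -1
  return 7
After dead-code-elim (1 stmts):
  return 7
Evaluate:
  y = 7  =>  y = 7
  x = 0 + y  =>  x = 7
  a = 9  =>  a = 9
  b = x + x  =>  b = 14
  c = x - 8  =>  c = -1
  return y = 7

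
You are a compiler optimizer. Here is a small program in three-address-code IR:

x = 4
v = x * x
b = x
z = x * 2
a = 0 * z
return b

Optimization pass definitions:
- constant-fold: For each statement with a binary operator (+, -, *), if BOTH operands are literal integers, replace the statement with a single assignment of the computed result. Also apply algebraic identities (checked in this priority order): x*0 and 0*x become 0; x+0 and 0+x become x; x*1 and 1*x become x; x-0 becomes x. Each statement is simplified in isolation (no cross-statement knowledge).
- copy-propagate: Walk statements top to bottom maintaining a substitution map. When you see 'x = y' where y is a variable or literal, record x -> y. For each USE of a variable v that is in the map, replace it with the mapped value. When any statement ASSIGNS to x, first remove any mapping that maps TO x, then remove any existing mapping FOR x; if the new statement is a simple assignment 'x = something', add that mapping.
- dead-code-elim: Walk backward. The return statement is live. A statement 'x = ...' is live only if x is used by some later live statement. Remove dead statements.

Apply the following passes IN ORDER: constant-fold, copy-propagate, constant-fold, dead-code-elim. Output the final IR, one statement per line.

Initial IR:
  x = 4
  v = x * x
  b = x
  z = x * 2
  a = 0 * z
  return b
After constant-fold (6 stmts):
  x = 4
  v = x * x
  b = x
  z = x * 2
  a = 0
  return b
After copy-propagate (6 stmts):
  x = 4
  v = 4 * 4
  b = 4
  z = 4 * 2
  a = 0
  return 4
After constant-fold (6 stmts):
  x = 4
  v = 16
  b = 4
  z = 8
  a = 0
  return 4
After dead-code-elim (1 stmts):
  return 4

Answer: return 4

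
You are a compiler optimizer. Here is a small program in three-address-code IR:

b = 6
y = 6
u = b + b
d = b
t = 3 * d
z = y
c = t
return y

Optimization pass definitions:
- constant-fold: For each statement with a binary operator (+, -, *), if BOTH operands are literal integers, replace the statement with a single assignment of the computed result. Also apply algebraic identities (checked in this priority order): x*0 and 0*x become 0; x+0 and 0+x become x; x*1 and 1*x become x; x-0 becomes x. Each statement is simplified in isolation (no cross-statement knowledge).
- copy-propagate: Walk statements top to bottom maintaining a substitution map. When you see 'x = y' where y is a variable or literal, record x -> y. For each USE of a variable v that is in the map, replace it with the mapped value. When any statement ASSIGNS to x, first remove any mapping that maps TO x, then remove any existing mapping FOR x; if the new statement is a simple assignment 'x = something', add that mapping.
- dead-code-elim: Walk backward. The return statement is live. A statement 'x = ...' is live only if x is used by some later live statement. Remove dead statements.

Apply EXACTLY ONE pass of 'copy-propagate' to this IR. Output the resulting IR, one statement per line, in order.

Applying copy-propagate statement-by-statement:
  [1] b = 6  (unchanged)
  [2] y = 6  (unchanged)
  [3] u = b + b  -> u = 6 + 6
  [4] d = b  -> d = 6
  [5] t = 3 * d  -> t = 3 * 6
  [6] z = y  -> z = 6
  [7] c = t  (unchanged)
  [8] return y  -> return 6
Result (8 stmts):
  b = 6
  y = 6
  u = 6 + 6
  d = 6
  t = 3 * 6
  z = 6
  c = t
  return 6

Answer: b = 6
y = 6
u = 6 + 6
d = 6
t = 3 * 6
z = 6
c = t
return 6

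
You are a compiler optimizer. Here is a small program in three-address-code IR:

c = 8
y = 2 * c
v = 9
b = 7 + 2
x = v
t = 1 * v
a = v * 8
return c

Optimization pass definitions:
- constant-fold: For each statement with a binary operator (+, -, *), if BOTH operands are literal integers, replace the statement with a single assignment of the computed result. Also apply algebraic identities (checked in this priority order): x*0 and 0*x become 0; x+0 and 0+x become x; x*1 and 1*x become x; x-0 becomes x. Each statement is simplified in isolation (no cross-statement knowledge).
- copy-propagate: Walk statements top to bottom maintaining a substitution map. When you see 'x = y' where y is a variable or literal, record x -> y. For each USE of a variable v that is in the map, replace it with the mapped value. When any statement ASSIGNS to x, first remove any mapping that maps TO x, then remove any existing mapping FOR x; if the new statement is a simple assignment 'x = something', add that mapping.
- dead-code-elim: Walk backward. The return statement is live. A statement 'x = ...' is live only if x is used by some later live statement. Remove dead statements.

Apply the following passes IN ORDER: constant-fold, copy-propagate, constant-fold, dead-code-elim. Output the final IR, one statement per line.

Initial IR:
  c = 8
  y = 2 * c
  v = 9
  b = 7 + 2
  x = v
  t = 1 * v
  a = v * 8
  return c
After constant-fold (8 stmts):
  c = 8
  y = 2 * c
  v = 9
  b = 9
  x = v
  t = v
  a = v * 8
  return c
After copy-propagate (8 stmts):
  c = 8
  y = 2 * 8
  v = 9
  b = 9
  x = 9
  t = 9
  a = 9 * 8
  return 8
After constant-fold (8 stmts):
  c = 8
  y = 16
  v = 9
  b = 9
  x = 9
  t = 9
  a = 72
  return 8
After dead-code-elim (1 stmts):
  return 8

Answer: return 8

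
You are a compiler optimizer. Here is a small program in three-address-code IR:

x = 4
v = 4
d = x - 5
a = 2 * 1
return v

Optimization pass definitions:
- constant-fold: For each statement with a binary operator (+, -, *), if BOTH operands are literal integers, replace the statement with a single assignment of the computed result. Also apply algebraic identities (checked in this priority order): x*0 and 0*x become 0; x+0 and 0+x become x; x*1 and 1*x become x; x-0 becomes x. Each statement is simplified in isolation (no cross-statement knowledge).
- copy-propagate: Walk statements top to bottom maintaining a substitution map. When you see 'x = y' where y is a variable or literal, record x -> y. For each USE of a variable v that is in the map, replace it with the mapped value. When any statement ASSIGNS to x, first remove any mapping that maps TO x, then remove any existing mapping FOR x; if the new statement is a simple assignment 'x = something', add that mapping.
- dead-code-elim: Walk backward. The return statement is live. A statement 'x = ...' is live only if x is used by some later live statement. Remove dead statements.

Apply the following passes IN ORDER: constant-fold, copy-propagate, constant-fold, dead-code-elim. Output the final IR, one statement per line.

Initial IR:
  x = 4
  v = 4
  d = x - 5
  a = 2 * 1
  return v
After constant-fold (5 stmts):
  x = 4
  v = 4
  d = x - 5
  a = 2
  return v
After copy-propagate (5 stmts):
  x = 4
  v = 4
  d = 4 - 5
  a = 2
  return 4
After constant-fold (5 stmts):
  x = 4
  v = 4
  d = -1
  a = 2
  return 4
After dead-code-elim (1 stmts):
  return 4

Answer: return 4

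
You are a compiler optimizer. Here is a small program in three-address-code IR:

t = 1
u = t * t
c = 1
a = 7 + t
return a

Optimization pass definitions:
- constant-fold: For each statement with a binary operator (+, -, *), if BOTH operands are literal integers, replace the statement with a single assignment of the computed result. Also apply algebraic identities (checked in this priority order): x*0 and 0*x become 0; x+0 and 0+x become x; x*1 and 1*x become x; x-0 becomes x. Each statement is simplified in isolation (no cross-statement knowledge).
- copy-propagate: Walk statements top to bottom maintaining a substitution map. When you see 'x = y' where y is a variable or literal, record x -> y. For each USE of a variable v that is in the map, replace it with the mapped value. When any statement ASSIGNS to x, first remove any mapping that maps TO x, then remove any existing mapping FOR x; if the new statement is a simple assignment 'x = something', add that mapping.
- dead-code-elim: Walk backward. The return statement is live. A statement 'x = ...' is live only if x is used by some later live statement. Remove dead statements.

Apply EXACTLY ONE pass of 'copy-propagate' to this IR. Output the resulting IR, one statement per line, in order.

Applying copy-propagate statement-by-statement:
  [1] t = 1  (unchanged)
  [2] u = t * t  -> u = 1 * 1
  [3] c = 1  (unchanged)
  [4] a = 7 + t  -> a = 7 + 1
  [5] return a  (unchanged)
Result (5 stmts):
  t = 1
  u = 1 * 1
  c = 1
  a = 7 + 1
  return a

Answer: t = 1
u = 1 * 1
c = 1
a = 7 + 1
return a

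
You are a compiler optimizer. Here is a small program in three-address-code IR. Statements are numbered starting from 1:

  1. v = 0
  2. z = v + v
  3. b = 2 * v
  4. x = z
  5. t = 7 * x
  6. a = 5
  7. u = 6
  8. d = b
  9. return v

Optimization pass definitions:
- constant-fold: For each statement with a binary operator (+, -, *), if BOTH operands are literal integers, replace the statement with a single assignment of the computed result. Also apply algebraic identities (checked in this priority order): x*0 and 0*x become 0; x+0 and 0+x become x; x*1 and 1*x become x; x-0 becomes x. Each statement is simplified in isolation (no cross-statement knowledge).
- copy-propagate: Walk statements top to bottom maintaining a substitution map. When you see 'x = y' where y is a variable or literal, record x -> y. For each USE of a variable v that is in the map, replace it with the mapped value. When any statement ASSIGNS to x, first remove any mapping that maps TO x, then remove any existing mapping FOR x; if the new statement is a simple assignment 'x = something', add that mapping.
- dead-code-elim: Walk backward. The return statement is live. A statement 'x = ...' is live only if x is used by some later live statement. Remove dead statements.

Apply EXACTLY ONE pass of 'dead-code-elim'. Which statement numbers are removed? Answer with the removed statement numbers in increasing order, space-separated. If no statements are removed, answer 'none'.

Answer: 2 3 4 5 6 7 8

Derivation:
Backward liveness scan:
Stmt 1 'v = 0': KEEP (v is live); live-in = []
Stmt 2 'z = v + v': DEAD (z not in live set ['v'])
Stmt 3 'b = 2 * v': DEAD (b not in live set ['v'])
Stmt 4 'x = z': DEAD (x not in live set ['v'])
Stmt 5 't = 7 * x': DEAD (t not in live set ['v'])
Stmt 6 'a = 5': DEAD (a not in live set ['v'])
Stmt 7 'u = 6': DEAD (u not in live set ['v'])
Stmt 8 'd = b': DEAD (d not in live set ['v'])
Stmt 9 'return v': KEEP (return); live-in = ['v']
Removed statement numbers: [2, 3, 4, 5, 6, 7, 8]
Surviving IR:
  v = 0
  return v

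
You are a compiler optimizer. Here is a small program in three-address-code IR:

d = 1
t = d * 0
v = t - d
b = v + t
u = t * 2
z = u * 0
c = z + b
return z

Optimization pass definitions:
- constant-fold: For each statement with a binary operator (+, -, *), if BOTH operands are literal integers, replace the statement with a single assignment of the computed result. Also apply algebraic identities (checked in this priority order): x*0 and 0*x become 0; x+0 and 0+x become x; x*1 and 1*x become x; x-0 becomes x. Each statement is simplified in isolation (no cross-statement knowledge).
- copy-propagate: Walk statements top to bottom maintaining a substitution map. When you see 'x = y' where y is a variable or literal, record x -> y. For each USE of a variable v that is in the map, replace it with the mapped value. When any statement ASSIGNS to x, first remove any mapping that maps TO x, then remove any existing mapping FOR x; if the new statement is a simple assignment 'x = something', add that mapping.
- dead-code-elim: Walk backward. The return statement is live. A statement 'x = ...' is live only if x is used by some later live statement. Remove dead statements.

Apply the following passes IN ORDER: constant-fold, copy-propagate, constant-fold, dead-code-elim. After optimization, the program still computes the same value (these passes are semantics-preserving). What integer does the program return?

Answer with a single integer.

Answer: 0

Derivation:
Initial IR:
  d = 1
  t = d * 0
  v = t - d
  b = v + t
  u = t * 2
  z = u * 0
  c = z + b
  return z
After constant-fold (8 stmts):
  d = 1
  t = 0
  v = t - d
  b = v + t
  u = t * 2
  z = 0
  c = z + b
  return z
After copy-propagate (8 stmts):
  d = 1
  t = 0
  v = 0 - 1
  b = v + 0
  u = 0 * 2
  z = 0
  c = 0 + b
  return 0
After constant-fold (8 stmts):
  d = 1
  t = 0
  v = -1
  b = v
  u = 0
  z = 0
  c = b
  return 0
After dead-code-elim (1 stmts):
  return 0
Evaluate:
  d = 1  =>  d = 1
  t = d * 0  =>  t = 0
  v = t - d  =>  v = -1
  b = v + t  =>  b = -1
  u = t * 2  =>  u = 0
  z = u * 0  =>  z = 0
  c = z + b  =>  c = -1
  return z = 0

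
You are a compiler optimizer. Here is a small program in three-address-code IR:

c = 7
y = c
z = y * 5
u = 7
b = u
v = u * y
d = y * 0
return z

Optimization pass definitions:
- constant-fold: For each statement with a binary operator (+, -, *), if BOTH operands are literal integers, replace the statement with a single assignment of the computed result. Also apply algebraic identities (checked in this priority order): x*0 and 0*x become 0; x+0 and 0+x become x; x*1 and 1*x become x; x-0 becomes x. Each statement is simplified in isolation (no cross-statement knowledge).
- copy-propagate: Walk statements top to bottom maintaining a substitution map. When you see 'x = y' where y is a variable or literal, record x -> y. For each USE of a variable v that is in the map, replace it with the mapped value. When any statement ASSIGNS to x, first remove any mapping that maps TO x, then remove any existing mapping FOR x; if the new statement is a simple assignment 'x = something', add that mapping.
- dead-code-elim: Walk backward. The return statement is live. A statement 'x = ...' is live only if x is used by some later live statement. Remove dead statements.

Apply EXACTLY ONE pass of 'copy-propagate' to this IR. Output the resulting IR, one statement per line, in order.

Applying copy-propagate statement-by-statement:
  [1] c = 7  (unchanged)
  [2] y = c  -> y = 7
  [3] z = y * 5  -> z = 7 * 5
  [4] u = 7  (unchanged)
  [5] b = u  -> b = 7
  [6] v = u * y  -> v = 7 * 7
  [7] d = y * 0  -> d = 7 * 0
  [8] return z  (unchanged)
Result (8 stmts):
  c = 7
  y = 7
  z = 7 * 5
  u = 7
  b = 7
  v = 7 * 7
  d = 7 * 0
  return z

Answer: c = 7
y = 7
z = 7 * 5
u = 7
b = 7
v = 7 * 7
d = 7 * 0
return z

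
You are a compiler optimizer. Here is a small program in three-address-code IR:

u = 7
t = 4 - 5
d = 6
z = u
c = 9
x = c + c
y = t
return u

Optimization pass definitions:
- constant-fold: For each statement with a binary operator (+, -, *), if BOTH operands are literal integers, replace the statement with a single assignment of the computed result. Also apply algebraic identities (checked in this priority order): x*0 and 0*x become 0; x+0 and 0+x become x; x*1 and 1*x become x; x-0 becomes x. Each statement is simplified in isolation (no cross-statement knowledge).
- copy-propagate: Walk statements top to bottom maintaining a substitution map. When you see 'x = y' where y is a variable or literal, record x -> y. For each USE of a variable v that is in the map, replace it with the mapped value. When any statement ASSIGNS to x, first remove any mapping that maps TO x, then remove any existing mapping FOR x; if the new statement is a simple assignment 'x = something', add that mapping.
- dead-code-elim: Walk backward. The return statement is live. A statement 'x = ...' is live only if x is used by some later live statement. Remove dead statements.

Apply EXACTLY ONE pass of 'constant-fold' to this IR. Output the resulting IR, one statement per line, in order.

Answer: u = 7
t = -1
d = 6
z = u
c = 9
x = c + c
y = t
return u

Derivation:
Applying constant-fold statement-by-statement:
  [1] u = 7  (unchanged)
  [2] t = 4 - 5  -> t = -1
  [3] d = 6  (unchanged)
  [4] z = u  (unchanged)
  [5] c = 9  (unchanged)
  [6] x = c + c  (unchanged)
  [7] y = t  (unchanged)
  [8] return u  (unchanged)
Result (8 stmts):
  u = 7
  t = -1
  d = 6
  z = u
  c = 9
  x = c + c
  y = t
  return u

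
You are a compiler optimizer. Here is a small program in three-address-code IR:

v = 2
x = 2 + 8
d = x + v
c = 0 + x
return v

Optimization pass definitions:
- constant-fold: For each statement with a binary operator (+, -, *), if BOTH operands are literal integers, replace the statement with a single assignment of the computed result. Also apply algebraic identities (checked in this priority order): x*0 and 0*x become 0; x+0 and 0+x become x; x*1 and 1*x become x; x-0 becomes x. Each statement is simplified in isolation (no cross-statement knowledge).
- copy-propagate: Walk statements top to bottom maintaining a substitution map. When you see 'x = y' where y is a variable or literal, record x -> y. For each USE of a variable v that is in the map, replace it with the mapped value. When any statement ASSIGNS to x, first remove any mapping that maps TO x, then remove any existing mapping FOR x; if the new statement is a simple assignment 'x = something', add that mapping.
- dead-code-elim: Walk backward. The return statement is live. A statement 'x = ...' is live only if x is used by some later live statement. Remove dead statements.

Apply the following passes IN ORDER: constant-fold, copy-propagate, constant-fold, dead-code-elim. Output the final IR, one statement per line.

Initial IR:
  v = 2
  x = 2 + 8
  d = x + v
  c = 0 + x
  return v
After constant-fold (5 stmts):
  v = 2
  x = 10
  d = x + v
  c = x
  return v
After copy-propagate (5 stmts):
  v = 2
  x = 10
  d = 10 + 2
  c = 10
  return 2
After constant-fold (5 stmts):
  v = 2
  x = 10
  d = 12
  c = 10
  return 2
After dead-code-elim (1 stmts):
  return 2

Answer: return 2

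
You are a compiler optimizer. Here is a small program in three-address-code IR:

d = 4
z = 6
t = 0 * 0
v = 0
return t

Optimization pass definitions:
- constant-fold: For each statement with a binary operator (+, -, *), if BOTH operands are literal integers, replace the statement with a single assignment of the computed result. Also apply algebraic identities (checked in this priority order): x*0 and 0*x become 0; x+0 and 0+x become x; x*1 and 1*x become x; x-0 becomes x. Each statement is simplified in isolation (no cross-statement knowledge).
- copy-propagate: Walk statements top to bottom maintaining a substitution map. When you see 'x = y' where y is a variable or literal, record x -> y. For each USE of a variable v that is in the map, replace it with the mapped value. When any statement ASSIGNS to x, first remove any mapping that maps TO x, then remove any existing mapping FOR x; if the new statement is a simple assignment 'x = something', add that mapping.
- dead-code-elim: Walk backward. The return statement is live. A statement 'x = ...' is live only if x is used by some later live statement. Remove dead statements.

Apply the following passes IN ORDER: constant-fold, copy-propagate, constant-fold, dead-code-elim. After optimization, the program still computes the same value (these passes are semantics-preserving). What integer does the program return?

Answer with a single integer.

Answer: 0

Derivation:
Initial IR:
  d = 4
  z = 6
  t = 0 * 0
  v = 0
  return t
After constant-fold (5 stmts):
  d = 4
  z = 6
  t = 0
  v = 0
  return t
After copy-propagate (5 stmts):
  d = 4
  z = 6
  t = 0
  v = 0
  return 0
After constant-fold (5 stmts):
  d = 4
  z = 6
  t = 0
  v = 0
  return 0
After dead-code-elim (1 stmts):
  return 0
Evaluate:
  d = 4  =>  d = 4
  z = 6  =>  z = 6
  t = 0 * 0  =>  t = 0
  v = 0  =>  v = 0
  return t = 0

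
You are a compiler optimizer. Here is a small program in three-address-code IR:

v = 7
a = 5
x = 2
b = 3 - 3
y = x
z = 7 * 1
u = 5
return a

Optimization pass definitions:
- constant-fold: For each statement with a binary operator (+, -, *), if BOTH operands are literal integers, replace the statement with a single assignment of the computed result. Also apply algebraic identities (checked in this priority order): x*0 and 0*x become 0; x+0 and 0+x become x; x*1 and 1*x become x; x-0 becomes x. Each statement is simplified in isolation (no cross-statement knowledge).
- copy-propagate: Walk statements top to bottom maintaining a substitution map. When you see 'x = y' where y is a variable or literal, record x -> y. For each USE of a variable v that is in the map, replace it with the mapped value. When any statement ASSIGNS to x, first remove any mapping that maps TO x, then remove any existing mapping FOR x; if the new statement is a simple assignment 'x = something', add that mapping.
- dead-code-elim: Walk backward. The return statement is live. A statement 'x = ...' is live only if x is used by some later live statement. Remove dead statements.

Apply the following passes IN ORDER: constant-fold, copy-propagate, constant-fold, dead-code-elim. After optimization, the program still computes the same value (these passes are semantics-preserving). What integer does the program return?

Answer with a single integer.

Answer: 5

Derivation:
Initial IR:
  v = 7
  a = 5
  x = 2
  b = 3 - 3
  y = x
  z = 7 * 1
  u = 5
  return a
After constant-fold (8 stmts):
  v = 7
  a = 5
  x = 2
  b = 0
  y = x
  z = 7
  u = 5
  return a
After copy-propagate (8 stmts):
  v = 7
  a = 5
  x = 2
  b = 0
  y = 2
  z = 7
  u = 5
  return 5
After constant-fold (8 stmts):
  v = 7
  a = 5
  x = 2
  b = 0
  y = 2
  z = 7
  u = 5
  return 5
After dead-code-elim (1 stmts):
  return 5
Evaluate:
  v = 7  =>  v = 7
  a = 5  =>  a = 5
  x = 2  =>  x = 2
  b = 3 - 3  =>  b = 0
  y = x  =>  y = 2
  z = 7 * 1  =>  z = 7
  u = 5  =>  u = 5
  return a = 5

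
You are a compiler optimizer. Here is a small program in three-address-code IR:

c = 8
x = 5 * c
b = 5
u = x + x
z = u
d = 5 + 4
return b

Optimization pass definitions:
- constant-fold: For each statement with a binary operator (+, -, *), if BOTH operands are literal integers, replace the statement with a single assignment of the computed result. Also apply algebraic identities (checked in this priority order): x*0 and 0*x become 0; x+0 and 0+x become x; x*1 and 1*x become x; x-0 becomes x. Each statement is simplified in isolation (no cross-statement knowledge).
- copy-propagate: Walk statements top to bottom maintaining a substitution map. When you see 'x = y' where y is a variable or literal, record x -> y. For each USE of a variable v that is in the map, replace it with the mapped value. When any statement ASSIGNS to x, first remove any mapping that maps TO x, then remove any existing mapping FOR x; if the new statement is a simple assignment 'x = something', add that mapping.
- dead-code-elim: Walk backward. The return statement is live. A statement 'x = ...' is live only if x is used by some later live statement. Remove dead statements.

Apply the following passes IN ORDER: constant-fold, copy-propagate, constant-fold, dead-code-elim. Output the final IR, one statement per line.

Answer: return 5

Derivation:
Initial IR:
  c = 8
  x = 5 * c
  b = 5
  u = x + x
  z = u
  d = 5 + 4
  return b
After constant-fold (7 stmts):
  c = 8
  x = 5 * c
  b = 5
  u = x + x
  z = u
  d = 9
  return b
After copy-propagate (7 stmts):
  c = 8
  x = 5 * 8
  b = 5
  u = x + x
  z = u
  d = 9
  return 5
After constant-fold (7 stmts):
  c = 8
  x = 40
  b = 5
  u = x + x
  z = u
  d = 9
  return 5
After dead-code-elim (1 stmts):
  return 5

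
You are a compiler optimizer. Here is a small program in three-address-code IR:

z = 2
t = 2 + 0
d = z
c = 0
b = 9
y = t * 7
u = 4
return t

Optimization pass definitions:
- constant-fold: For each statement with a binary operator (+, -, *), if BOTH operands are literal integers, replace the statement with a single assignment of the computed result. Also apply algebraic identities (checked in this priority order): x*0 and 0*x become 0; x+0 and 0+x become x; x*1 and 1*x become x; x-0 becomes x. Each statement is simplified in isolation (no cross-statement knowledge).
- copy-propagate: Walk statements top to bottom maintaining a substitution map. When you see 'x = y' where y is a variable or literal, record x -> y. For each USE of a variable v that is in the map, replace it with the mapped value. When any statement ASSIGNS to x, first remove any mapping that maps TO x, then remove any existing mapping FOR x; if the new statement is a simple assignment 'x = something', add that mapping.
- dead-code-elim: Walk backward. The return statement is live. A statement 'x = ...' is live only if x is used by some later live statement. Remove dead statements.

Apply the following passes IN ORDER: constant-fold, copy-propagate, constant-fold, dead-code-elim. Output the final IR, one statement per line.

Answer: return 2

Derivation:
Initial IR:
  z = 2
  t = 2 + 0
  d = z
  c = 0
  b = 9
  y = t * 7
  u = 4
  return t
After constant-fold (8 stmts):
  z = 2
  t = 2
  d = z
  c = 0
  b = 9
  y = t * 7
  u = 4
  return t
After copy-propagate (8 stmts):
  z = 2
  t = 2
  d = 2
  c = 0
  b = 9
  y = 2 * 7
  u = 4
  return 2
After constant-fold (8 stmts):
  z = 2
  t = 2
  d = 2
  c = 0
  b = 9
  y = 14
  u = 4
  return 2
After dead-code-elim (1 stmts):
  return 2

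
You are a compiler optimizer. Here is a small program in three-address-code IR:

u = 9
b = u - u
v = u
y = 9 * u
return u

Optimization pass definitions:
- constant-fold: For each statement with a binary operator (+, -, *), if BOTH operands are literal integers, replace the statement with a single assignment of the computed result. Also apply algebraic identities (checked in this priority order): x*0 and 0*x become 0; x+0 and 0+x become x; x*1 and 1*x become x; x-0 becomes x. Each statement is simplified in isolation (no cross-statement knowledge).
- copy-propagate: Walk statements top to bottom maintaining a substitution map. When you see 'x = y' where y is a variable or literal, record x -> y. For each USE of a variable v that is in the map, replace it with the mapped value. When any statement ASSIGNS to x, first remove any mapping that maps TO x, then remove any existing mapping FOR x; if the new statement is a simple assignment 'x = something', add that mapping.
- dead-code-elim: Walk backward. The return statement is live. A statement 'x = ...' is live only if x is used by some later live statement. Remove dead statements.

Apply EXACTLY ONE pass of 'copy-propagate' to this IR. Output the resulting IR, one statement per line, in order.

Answer: u = 9
b = 9 - 9
v = 9
y = 9 * 9
return 9

Derivation:
Applying copy-propagate statement-by-statement:
  [1] u = 9  (unchanged)
  [2] b = u - u  -> b = 9 - 9
  [3] v = u  -> v = 9
  [4] y = 9 * u  -> y = 9 * 9
  [5] return u  -> return 9
Result (5 stmts):
  u = 9
  b = 9 - 9
  v = 9
  y = 9 * 9
  return 9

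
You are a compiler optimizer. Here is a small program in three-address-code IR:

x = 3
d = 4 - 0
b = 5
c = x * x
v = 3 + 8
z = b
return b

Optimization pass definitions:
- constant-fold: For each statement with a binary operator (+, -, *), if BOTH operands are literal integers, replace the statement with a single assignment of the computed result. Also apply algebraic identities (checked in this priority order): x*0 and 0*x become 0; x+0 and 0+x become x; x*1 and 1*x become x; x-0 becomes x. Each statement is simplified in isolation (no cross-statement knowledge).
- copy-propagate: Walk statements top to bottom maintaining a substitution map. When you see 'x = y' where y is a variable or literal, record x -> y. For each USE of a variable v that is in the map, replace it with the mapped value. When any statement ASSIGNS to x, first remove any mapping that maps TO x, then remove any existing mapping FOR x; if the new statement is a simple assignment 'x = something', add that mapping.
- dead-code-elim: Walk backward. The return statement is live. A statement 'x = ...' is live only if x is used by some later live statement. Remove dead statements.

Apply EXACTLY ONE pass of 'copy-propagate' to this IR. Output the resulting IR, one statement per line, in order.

Answer: x = 3
d = 4 - 0
b = 5
c = 3 * 3
v = 3 + 8
z = 5
return 5

Derivation:
Applying copy-propagate statement-by-statement:
  [1] x = 3  (unchanged)
  [2] d = 4 - 0  (unchanged)
  [3] b = 5  (unchanged)
  [4] c = x * x  -> c = 3 * 3
  [5] v = 3 + 8  (unchanged)
  [6] z = b  -> z = 5
  [7] return b  -> return 5
Result (7 stmts):
  x = 3
  d = 4 - 0
  b = 5
  c = 3 * 3
  v = 3 + 8
  z = 5
  return 5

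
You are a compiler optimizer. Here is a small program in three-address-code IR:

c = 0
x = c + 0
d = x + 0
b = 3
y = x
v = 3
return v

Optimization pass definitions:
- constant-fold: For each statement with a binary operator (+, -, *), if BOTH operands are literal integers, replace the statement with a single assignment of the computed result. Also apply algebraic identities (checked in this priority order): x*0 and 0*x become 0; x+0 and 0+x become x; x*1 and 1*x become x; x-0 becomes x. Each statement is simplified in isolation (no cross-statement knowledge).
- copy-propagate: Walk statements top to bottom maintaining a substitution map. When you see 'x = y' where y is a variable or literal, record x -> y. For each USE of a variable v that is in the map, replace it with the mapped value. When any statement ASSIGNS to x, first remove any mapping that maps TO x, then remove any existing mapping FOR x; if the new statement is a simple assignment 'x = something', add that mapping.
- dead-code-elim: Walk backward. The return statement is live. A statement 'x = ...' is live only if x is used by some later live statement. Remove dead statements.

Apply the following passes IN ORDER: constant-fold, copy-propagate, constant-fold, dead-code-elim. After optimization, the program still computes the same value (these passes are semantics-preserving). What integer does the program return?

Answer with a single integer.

Answer: 3

Derivation:
Initial IR:
  c = 0
  x = c + 0
  d = x + 0
  b = 3
  y = x
  v = 3
  return v
After constant-fold (7 stmts):
  c = 0
  x = c
  d = x
  b = 3
  y = x
  v = 3
  return v
After copy-propagate (7 stmts):
  c = 0
  x = 0
  d = 0
  b = 3
  y = 0
  v = 3
  return 3
After constant-fold (7 stmts):
  c = 0
  x = 0
  d = 0
  b = 3
  y = 0
  v = 3
  return 3
After dead-code-elim (1 stmts):
  return 3
Evaluate:
  c = 0  =>  c = 0
  x = c + 0  =>  x = 0
  d = x + 0  =>  d = 0
  b = 3  =>  b = 3
  y = x  =>  y = 0
  v = 3  =>  v = 3
  return v = 3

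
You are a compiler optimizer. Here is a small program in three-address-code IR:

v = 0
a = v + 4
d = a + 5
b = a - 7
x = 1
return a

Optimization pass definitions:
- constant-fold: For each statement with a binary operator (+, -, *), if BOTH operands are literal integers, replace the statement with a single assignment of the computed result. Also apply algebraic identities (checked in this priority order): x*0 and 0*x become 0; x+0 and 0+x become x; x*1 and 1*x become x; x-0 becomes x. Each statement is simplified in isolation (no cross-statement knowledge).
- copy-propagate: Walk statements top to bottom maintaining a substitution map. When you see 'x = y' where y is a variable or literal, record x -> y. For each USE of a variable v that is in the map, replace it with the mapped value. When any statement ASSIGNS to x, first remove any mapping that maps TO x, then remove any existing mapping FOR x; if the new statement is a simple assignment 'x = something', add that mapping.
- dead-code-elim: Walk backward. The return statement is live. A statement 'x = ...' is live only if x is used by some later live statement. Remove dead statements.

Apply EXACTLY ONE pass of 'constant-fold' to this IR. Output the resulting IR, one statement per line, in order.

Answer: v = 0
a = v + 4
d = a + 5
b = a - 7
x = 1
return a

Derivation:
Applying constant-fold statement-by-statement:
  [1] v = 0  (unchanged)
  [2] a = v + 4  (unchanged)
  [3] d = a + 5  (unchanged)
  [4] b = a - 7  (unchanged)
  [5] x = 1  (unchanged)
  [6] return a  (unchanged)
Result (6 stmts):
  v = 0
  a = v + 4
  d = a + 5
  b = a - 7
  x = 1
  return a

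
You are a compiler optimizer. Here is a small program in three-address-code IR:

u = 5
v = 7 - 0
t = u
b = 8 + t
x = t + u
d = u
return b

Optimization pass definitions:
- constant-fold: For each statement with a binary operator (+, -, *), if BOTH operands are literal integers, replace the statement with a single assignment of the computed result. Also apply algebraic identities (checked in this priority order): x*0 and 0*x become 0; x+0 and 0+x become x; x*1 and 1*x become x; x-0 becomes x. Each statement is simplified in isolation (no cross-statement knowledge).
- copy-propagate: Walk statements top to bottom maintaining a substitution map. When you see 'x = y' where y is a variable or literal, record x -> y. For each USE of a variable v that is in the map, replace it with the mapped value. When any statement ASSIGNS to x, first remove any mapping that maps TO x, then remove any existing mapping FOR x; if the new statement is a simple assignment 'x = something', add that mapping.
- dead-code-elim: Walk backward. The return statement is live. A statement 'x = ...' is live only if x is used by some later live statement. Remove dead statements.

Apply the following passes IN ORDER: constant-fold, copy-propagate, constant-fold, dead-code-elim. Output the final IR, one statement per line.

Answer: b = 13
return b

Derivation:
Initial IR:
  u = 5
  v = 7 - 0
  t = u
  b = 8 + t
  x = t + u
  d = u
  return b
After constant-fold (7 stmts):
  u = 5
  v = 7
  t = u
  b = 8 + t
  x = t + u
  d = u
  return b
After copy-propagate (7 stmts):
  u = 5
  v = 7
  t = 5
  b = 8 + 5
  x = 5 + 5
  d = 5
  return b
After constant-fold (7 stmts):
  u = 5
  v = 7
  t = 5
  b = 13
  x = 10
  d = 5
  return b
After dead-code-elim (2 stmts):
  b = 13
  return b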